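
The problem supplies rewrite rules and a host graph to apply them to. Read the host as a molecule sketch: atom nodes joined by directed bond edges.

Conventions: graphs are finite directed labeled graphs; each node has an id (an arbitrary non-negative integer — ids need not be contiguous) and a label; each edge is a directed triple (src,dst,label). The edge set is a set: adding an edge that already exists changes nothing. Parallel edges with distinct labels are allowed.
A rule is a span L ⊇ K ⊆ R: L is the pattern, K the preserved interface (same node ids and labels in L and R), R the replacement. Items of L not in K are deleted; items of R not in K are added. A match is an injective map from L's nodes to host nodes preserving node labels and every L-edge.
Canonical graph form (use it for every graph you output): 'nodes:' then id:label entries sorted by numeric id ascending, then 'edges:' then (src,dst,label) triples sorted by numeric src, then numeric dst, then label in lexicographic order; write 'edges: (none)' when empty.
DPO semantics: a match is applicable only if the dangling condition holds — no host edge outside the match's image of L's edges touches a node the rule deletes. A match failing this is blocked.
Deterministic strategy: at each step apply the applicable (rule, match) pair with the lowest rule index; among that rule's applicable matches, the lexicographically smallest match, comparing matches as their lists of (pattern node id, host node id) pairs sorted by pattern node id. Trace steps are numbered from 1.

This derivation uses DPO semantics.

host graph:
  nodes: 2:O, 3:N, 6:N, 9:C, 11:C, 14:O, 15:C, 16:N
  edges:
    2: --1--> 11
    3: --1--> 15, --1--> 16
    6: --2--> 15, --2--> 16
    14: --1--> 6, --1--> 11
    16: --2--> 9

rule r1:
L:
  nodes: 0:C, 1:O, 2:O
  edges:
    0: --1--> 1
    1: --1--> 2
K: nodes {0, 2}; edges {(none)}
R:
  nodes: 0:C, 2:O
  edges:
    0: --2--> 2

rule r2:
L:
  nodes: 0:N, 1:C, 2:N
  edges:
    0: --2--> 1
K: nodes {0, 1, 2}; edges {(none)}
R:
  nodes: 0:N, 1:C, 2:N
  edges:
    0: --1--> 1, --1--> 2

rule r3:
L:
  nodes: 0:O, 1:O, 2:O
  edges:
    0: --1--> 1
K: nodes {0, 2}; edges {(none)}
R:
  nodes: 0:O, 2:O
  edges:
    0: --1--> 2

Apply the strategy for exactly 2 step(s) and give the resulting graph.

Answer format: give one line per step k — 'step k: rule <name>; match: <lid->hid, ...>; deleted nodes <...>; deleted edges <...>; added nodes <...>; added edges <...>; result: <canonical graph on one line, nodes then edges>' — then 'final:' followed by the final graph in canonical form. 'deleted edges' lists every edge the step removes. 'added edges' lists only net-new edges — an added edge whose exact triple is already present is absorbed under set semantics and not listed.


step 1: rule r2; match: 0->6, 1->15, 2->3; deleted nodes (none); deleted edges (6,15,2); added nodes (none); added edges (6,3,1); (6,15,1); result: nodes: 2:O, 3:N, 6:N, 9:C, 11:C, 14:O, 15:C, 16:N edges: (2,11,1); (3,15,1); (3,16,1); (6,3,1); (6,15,1); (6,16,2); (14,6,1); (14,11,1); (16,9,2)
step 2: rule r2; match: 0->16, 1->9, 2->3; deleted nodes (none); deleted edges (16,9,2); added nodes (none); added edges (16,3,1); (16,9,1); result: nodes: 2:O, 3:N, 6:N, 9:C, 11:C, 14:O, 15:C, 16:N edges: (2,11,1); (3,15,1); (3,16,1); (6,3,1); (6,15,1); (6,16,2); (14,6,1); (14,11,1); (16,3,1); (16,9,1)
final:
nodes: 2:O, 3:N, 6:N, 9:C, 11:C, 14:O, 15:C, 16:N
edges: (2,11,1); (3,15,1); (3,16,1); (6,3,1); (6,15,1); (6,16,2); (14,6,1); (14,11,1); (16,3,1); (16,9,1)


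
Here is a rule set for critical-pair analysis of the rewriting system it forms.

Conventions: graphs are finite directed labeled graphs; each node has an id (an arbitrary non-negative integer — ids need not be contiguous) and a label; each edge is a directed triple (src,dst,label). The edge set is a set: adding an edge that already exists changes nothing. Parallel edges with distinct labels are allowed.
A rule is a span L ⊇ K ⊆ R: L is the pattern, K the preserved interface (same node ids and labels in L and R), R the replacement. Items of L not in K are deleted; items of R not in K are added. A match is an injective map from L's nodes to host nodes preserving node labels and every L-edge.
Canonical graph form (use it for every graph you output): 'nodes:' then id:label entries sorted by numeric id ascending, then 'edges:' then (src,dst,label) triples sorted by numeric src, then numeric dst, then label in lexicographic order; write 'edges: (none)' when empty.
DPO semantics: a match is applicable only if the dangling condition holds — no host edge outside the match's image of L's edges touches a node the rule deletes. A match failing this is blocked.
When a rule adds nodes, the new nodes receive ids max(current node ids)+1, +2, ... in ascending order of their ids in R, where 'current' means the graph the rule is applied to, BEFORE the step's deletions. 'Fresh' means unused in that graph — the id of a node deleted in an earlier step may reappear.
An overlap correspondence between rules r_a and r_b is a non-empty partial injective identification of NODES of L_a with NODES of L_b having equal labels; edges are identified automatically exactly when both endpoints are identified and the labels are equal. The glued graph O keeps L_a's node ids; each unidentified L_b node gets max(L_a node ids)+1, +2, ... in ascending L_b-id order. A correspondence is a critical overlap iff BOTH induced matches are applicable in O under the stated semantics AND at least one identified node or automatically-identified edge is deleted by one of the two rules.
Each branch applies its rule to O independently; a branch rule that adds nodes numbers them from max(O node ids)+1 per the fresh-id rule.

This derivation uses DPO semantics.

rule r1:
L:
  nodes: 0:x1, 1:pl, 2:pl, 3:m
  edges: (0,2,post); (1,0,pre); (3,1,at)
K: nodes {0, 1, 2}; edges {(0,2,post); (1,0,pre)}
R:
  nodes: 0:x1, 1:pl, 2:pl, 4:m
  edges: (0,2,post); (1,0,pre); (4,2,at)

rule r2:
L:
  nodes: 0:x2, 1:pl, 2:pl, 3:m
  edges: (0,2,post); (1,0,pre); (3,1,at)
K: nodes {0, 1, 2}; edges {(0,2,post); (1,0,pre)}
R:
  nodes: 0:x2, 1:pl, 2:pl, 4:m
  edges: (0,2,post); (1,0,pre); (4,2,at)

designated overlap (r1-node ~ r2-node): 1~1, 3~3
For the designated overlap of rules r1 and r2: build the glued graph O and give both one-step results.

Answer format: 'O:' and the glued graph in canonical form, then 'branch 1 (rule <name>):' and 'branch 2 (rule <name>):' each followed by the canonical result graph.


O:
nodes: 0:x1, 1:pl, 2:pl, 3:m, 4:x2, 5:pl
edges: (0,2,post); (1,0,pre); (1,4,pre); (3,1,at); (4,5,post)
branch 1 (rule r1):
nodes: 0:x1, 1:pl, 2:pl, 4:x2, 5:pl, 6:m
edges: (0,2,post); (1,0,pre); (1,4,pre); (4,5,post); (6,2,at)
branch 2 (rule r2):
nodes: 0:x1, 1:pl, 2:pl, 4:x2, 5:pl, 6:m
edges: (0,2,post); (1,0,pre); (1,4,pre); (4,5,post); (6,5,at)


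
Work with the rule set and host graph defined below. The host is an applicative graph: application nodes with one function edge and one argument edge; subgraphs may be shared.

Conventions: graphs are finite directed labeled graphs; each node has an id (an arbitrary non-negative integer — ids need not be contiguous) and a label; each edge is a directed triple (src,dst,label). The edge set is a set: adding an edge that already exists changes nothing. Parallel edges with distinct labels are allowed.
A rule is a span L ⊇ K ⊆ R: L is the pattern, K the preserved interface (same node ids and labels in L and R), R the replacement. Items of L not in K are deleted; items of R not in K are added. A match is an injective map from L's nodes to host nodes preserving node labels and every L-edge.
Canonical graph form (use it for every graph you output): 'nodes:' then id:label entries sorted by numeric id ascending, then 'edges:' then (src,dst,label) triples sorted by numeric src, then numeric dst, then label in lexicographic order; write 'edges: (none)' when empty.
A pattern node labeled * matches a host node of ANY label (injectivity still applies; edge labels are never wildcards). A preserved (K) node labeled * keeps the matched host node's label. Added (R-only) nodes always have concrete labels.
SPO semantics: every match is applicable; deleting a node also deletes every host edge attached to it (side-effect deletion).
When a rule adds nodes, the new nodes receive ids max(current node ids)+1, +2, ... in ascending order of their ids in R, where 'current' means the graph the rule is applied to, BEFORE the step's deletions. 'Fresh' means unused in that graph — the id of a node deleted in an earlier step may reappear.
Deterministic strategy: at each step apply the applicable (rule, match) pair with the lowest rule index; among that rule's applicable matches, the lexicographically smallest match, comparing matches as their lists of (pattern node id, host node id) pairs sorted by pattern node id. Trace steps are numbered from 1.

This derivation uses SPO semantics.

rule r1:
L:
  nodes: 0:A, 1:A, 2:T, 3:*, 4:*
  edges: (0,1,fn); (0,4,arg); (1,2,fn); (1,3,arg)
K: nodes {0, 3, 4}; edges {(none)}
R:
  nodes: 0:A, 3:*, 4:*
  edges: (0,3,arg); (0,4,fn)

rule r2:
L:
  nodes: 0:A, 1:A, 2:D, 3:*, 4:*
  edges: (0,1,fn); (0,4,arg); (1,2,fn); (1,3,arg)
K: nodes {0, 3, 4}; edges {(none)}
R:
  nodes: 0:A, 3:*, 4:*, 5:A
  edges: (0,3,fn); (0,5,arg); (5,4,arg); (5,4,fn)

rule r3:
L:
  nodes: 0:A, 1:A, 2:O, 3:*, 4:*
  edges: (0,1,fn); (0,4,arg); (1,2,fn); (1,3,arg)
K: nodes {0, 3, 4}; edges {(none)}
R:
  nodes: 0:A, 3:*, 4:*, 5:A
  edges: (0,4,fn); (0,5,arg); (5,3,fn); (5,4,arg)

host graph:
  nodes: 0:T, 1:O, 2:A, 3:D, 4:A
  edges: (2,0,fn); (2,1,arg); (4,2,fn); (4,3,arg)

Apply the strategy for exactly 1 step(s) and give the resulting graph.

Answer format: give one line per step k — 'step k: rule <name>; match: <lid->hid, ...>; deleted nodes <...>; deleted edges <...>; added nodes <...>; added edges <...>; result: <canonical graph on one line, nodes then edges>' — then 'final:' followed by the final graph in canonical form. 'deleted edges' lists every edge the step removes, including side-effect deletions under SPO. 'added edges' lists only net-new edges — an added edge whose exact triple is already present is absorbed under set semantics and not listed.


step 1: rule r1; match: 0->4, 1->2, 2->0, 3->1, 4->3; deleted nodes 0, 2; deleted edges (2,0,fn); (2,1,arg); (4,2,fn); (4,3,arg); added nodes (none); added edges (4,1,arg); (4,3,fn); result: nodes: 1:O, 3:D, 4:A edges: (4,1,arg); (4,3,fn)
final:
nodes: 1:O, 3:D, 4:A
edges: (4,1,arg); (4,3,fn)


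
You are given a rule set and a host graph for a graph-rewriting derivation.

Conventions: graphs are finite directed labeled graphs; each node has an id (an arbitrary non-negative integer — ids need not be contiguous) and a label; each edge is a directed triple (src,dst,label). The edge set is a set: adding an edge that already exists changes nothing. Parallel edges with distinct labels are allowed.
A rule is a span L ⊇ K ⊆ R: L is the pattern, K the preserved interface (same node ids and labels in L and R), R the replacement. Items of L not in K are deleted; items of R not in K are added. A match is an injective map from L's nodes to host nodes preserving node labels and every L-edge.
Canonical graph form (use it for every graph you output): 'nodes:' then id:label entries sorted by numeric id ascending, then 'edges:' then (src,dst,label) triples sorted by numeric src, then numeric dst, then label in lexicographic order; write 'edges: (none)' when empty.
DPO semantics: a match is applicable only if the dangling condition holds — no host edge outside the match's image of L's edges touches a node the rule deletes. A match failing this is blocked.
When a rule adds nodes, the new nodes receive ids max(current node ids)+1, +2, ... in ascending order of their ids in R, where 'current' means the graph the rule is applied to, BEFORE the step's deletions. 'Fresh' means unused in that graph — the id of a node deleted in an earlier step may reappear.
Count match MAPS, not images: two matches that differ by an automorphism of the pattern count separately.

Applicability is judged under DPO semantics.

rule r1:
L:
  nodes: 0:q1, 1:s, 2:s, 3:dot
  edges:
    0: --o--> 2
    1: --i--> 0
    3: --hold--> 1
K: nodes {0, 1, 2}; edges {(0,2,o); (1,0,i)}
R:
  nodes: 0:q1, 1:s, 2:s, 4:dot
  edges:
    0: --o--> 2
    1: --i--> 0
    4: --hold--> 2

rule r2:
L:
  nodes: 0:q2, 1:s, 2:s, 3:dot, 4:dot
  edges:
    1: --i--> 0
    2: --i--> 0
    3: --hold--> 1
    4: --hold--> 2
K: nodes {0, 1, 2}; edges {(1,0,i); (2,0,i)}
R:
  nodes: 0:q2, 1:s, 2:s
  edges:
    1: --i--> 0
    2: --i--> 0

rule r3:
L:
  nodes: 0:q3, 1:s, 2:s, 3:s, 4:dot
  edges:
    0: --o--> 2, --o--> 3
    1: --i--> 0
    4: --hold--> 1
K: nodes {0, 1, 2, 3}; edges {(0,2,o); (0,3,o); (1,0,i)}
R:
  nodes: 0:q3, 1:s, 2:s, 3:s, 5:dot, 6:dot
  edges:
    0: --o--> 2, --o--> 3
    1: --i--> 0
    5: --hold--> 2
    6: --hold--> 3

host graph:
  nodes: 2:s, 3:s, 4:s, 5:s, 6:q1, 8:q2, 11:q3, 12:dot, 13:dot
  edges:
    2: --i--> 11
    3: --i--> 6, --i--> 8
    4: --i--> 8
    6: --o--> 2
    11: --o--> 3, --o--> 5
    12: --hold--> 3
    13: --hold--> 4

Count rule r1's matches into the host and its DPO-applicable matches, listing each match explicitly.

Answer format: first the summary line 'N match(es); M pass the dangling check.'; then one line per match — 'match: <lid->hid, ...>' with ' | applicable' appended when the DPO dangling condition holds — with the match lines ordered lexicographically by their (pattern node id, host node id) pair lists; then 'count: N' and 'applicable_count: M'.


1 match(es); 1 pass the dangling check.
match: 0->6, 1->3, 2->2, 3->12 | applicable
count: 1
applicable_count: 1


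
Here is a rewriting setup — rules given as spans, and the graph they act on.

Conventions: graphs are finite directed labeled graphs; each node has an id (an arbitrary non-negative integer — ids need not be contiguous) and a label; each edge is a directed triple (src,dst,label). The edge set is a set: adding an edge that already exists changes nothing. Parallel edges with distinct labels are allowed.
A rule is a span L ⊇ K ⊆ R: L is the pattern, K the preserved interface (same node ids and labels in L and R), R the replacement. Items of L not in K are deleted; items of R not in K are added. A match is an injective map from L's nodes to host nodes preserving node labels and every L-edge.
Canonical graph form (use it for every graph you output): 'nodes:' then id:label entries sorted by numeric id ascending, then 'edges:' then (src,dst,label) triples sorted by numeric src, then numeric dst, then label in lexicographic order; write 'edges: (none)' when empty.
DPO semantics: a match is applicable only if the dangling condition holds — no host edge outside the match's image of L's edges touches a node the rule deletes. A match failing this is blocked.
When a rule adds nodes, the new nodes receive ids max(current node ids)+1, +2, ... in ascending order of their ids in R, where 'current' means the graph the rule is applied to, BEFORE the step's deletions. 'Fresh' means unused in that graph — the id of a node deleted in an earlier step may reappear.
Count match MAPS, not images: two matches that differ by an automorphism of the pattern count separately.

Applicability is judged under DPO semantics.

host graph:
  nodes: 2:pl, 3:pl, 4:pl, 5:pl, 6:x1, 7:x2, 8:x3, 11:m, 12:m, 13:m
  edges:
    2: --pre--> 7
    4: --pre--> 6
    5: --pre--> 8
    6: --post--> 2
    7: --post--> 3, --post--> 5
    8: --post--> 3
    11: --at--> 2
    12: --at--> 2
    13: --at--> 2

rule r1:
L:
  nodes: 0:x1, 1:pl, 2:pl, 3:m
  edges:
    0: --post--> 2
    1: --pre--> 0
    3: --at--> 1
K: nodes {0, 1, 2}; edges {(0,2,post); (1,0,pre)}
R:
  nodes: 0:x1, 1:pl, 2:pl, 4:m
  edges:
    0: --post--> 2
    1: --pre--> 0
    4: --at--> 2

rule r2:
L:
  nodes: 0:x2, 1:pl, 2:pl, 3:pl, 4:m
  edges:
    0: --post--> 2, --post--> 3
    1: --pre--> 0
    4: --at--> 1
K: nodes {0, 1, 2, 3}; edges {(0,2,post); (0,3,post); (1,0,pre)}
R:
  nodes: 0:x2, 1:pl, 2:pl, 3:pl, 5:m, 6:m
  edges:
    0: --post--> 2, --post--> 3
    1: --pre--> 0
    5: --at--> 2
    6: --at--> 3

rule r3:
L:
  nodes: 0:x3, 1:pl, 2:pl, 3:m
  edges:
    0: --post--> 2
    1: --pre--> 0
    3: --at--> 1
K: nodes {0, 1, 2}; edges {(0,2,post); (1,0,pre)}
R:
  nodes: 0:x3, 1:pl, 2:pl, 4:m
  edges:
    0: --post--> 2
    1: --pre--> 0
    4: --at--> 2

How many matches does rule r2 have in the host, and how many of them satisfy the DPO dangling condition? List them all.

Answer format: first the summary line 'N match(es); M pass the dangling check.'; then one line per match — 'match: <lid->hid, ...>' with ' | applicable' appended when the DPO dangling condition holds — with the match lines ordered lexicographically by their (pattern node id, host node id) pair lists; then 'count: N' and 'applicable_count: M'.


6 match(es); 6 pass the dangling check.
match: 0->7, 1->2, 2->3, 3->5, 4->11 | applicable
match: 0->7, 1->2, 2->3, 3->5, 4->12 | applicable
match: 0->7, 1->2, 2->3, 3->5, 4->13 | applicable
match: 0->7, 1->2, 2->5, 3->3, 4->11 | applicable
match: 0->7, 1->2, 2->5, 3->3, 4->12 | applicable
match: 0->7, 1->2, 2->5, 3->3, 4->13 | applicable
count: 6
applicable_count: 6


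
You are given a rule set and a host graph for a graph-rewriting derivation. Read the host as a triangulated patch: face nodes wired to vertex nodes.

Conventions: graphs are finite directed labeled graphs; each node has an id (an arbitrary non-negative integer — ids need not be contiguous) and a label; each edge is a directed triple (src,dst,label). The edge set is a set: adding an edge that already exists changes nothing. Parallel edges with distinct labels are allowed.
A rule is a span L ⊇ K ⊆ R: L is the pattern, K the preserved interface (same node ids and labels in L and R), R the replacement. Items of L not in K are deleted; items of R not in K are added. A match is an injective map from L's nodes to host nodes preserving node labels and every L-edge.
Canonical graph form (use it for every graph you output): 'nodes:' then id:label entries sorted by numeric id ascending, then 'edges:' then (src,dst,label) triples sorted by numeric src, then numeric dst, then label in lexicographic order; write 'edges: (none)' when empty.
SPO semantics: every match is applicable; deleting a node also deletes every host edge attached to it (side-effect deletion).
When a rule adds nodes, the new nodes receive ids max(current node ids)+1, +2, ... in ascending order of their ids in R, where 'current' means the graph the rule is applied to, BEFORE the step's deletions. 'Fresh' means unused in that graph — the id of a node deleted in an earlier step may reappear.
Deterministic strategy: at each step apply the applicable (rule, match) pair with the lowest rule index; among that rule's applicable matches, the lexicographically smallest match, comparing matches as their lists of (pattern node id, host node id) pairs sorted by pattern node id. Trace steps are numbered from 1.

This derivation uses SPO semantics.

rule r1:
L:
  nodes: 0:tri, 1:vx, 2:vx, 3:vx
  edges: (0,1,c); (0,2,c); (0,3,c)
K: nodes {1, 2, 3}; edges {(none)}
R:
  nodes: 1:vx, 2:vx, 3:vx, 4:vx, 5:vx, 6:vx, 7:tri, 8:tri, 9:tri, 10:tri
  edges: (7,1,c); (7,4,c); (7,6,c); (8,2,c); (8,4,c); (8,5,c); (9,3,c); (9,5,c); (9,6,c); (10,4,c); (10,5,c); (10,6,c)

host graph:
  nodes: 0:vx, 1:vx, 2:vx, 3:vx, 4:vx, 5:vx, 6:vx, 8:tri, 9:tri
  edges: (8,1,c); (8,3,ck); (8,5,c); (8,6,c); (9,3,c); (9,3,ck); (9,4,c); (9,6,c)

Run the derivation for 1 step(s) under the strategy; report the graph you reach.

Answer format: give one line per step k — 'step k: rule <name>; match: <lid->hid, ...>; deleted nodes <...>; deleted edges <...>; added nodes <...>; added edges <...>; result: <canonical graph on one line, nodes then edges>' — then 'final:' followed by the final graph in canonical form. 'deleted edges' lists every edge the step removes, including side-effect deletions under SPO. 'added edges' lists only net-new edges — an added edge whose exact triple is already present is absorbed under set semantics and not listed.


step 1: rule r1; match: 0->8, 1->1, 2->5, 3->6; deleted nodes 8; deleted edges (8,1,c); (8,3,ck); (8,5,c); (8,6,c); added nodes 10, 11, 12, 13, 14, 15, 16; added edges (13,1,c); (13,10,c); (13,12,c); (14,5,c); (14,10,c); (14,11,c); (15,6,c); (15,11,c); (15,12,c); (16,10,c); (16,11,c); (16,12,c); result: nodes: 0:vx, 1:vx, 2:vx, 3:vx, 4:vx, 5:vx, 6:vx, 9:tri, 10:vx, 11:vx, 12:vx, 13:tri, 14:tri, 15:tri, 16:tri edges: (9,3,c); (9,3,ck); (9,4,c); (9,6,c); (13,1,c); (13,10,c); (13,12,c); (14,5,c); (14,10,c); (14,11,c); (15,6,c); (15,11,c); (15,12,c); (16,10,c); (16,11,c); (16,12,c)
final:
nodes: 0:vx, 1:vx, 2:vx, 3:vx, 4:vx, 5:vx, 6:vx, 9:tri, 10:vx, 11:vx, 12:vx, 13:tri, 14:tri, 15:tri, 16:tri
edges: (9,3,c); (9,3,ck); (9,4,c); (9,6,c); (13,1,c); (13,10,c); (13,12,c); (14,5,c); (14,10,c); (14,11,c); (15,6,c); (15,11,c); (15,12,c); (16,10,c); (16,11,c); (16,12,c)


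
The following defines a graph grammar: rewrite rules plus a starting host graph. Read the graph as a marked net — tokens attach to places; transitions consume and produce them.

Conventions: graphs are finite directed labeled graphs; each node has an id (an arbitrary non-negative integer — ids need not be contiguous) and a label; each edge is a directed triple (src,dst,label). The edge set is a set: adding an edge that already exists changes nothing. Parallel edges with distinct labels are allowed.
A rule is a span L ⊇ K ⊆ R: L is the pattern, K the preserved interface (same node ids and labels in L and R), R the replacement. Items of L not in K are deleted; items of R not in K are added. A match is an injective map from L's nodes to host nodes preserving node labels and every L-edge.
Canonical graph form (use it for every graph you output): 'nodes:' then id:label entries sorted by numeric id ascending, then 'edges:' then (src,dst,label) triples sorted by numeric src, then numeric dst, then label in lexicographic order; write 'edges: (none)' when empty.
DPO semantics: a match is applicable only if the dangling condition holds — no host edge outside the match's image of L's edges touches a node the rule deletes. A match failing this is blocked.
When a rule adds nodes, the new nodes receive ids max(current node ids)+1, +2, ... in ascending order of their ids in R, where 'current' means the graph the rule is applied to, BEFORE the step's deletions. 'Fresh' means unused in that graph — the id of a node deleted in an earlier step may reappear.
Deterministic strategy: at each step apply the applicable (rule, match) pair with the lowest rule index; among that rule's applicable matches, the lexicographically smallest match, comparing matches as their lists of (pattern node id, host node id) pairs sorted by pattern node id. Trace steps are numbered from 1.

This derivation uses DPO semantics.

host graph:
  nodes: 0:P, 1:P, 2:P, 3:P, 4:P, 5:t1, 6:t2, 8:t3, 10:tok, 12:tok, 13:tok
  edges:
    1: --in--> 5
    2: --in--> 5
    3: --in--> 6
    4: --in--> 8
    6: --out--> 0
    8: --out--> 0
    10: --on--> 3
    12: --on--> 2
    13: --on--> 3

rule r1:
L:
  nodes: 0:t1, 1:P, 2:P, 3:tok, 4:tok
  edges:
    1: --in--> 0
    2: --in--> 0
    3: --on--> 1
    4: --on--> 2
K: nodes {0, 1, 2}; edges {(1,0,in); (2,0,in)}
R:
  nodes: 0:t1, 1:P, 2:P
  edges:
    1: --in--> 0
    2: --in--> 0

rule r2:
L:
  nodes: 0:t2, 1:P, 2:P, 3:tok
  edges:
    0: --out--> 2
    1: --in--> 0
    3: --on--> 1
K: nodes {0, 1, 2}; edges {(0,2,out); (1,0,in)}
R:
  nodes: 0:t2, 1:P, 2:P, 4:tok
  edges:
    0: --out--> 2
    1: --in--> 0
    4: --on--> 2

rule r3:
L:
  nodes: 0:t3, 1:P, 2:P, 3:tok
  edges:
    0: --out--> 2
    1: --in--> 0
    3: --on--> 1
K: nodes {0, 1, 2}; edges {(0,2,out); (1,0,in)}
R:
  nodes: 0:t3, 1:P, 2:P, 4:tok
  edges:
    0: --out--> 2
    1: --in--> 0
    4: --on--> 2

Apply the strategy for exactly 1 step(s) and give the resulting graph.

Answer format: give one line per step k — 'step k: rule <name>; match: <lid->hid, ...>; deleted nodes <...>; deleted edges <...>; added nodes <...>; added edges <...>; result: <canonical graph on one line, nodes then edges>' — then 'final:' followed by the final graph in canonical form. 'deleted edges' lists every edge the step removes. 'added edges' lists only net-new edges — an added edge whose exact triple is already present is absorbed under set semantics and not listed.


step 1: rule r2; match: 0->6, 1->3, 2->0, 3->10; deleted nodes 10; deleted edges (10,3,on); added nodes 14; added edges (14,0,on); result: nodes: 0:P, 1:P, 2:P, 3:P, 4:P, 5:t1, 6:t2, 8:t3, 12:tok, 13:tok, 14:tok edges: (1,5,in); (2,5,in); (3,6,in); (4,8,in); (6,0,out); (8,0,out); (12,2,on); (13,3,on); (14,0,on)
final:
nodes: 0:P, 1:P, 2:P, 3:P, 4:P, 5:t1, 6:t2, 8:t3, 12:tok, 13:tok, 14:tok
edges: (1,5,in); (2,5,in); (3,6,in); (4,8,in); (6,0,out); (8,0,out); (12,2,on); (13,3,on); (14,0,on)


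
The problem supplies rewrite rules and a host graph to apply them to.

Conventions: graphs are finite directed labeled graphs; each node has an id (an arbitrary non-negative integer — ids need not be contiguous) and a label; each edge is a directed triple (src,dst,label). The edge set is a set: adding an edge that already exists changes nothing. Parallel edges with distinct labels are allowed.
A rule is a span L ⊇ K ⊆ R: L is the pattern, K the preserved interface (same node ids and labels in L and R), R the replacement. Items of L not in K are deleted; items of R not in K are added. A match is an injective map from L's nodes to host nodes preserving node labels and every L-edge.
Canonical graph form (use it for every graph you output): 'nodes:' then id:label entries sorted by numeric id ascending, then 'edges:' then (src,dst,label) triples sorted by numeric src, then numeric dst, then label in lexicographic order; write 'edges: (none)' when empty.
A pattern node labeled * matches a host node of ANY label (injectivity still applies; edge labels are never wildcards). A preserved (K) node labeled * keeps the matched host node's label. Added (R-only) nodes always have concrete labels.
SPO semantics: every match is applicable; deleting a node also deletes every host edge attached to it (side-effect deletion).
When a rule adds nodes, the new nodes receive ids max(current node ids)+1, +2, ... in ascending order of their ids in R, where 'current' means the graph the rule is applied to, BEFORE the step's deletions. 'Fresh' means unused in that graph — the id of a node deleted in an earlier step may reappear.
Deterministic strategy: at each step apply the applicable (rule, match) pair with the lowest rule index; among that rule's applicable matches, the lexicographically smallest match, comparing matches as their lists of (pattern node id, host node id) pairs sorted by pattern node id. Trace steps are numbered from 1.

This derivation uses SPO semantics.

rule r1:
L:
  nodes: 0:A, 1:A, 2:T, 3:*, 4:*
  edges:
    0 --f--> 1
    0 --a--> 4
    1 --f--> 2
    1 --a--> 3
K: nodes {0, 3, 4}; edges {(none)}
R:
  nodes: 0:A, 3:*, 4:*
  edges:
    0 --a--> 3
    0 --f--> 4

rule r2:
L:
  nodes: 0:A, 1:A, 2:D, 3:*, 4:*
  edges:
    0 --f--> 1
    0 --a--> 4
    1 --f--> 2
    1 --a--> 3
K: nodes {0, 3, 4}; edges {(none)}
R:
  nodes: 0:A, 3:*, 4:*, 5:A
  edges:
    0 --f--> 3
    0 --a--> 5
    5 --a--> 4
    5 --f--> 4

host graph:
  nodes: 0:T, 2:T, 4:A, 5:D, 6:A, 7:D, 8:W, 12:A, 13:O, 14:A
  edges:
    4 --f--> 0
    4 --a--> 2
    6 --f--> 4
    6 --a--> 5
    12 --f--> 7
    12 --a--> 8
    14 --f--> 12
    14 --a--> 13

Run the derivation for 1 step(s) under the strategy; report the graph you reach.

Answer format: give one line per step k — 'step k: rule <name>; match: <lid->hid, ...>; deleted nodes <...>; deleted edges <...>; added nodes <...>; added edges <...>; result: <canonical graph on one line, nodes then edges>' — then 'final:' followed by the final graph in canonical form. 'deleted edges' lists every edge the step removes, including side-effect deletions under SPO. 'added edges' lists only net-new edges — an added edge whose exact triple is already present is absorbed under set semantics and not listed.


step 1: rule r1; match: 0->6, 1->4, 2->0, 3->2, 4->5; deleted nodes 0, 4; deleted edges (4,0,f); (4,2,a); (6,4,f); (6,5,a); added nodes (none); added edges (6,2,a); (6,5,f); result: nodes: 2:T, 5:D, 6:A, 7:D, 8:W, 12:A, 13:O, 14:A edges: (6,2,a); (6,5,f); (12,7,f); (12,8,a); (14,12,f); (14,13,a)
final:
nodes: 2:T, 5:D, 6:A, 7:D, 8:W, 12:A, 13:O, 14:A
edges: (6,2,a); (6,5,f); (12,7,f); (12,8,a); (14,12,f); (14,13,a)


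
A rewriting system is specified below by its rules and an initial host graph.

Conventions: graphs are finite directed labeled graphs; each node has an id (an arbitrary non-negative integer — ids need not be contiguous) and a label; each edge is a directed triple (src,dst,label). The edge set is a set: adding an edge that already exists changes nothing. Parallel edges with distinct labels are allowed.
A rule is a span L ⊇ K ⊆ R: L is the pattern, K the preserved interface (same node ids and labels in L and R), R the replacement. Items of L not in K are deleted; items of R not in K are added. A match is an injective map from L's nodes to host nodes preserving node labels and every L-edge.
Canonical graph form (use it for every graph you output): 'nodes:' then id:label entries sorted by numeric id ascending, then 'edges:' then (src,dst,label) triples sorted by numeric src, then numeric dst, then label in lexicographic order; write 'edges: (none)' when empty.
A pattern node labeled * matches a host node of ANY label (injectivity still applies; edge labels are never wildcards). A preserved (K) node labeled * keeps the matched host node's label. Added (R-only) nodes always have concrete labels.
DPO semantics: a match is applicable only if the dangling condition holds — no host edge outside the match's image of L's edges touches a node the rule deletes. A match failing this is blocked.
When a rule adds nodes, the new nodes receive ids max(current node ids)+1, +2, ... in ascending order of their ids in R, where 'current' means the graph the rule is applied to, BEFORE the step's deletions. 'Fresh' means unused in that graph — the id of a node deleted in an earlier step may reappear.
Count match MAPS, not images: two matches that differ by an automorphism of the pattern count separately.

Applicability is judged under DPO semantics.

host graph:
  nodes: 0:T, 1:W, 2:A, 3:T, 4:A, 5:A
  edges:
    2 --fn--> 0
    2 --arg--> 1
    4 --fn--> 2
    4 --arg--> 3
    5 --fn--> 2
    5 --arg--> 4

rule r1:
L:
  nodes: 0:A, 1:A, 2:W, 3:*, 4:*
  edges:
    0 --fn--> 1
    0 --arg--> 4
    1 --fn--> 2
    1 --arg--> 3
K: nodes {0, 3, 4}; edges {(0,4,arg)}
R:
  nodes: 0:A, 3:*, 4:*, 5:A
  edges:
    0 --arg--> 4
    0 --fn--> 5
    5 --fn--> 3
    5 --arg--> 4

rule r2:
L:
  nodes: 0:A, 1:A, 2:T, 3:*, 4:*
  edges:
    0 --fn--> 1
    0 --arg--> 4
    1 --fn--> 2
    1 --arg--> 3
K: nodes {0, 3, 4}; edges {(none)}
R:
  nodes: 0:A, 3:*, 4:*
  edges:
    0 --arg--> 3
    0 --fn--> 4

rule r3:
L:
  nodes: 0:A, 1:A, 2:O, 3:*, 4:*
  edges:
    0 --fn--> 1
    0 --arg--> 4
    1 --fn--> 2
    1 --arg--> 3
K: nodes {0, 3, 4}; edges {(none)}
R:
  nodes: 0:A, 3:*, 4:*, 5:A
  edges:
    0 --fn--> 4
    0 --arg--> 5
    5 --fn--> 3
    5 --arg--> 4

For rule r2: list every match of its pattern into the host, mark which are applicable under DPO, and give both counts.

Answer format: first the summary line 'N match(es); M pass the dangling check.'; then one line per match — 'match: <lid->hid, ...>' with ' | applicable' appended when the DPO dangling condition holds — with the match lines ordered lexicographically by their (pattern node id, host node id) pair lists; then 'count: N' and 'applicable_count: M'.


2 match(es); 0 pass the dangling check.
match: 0->4, 1->2, 2->0, 3->1, 4->3
match: 0->5, 1->2, 2->0, 3->1, 4->4
count: 2
applicable_count: 0


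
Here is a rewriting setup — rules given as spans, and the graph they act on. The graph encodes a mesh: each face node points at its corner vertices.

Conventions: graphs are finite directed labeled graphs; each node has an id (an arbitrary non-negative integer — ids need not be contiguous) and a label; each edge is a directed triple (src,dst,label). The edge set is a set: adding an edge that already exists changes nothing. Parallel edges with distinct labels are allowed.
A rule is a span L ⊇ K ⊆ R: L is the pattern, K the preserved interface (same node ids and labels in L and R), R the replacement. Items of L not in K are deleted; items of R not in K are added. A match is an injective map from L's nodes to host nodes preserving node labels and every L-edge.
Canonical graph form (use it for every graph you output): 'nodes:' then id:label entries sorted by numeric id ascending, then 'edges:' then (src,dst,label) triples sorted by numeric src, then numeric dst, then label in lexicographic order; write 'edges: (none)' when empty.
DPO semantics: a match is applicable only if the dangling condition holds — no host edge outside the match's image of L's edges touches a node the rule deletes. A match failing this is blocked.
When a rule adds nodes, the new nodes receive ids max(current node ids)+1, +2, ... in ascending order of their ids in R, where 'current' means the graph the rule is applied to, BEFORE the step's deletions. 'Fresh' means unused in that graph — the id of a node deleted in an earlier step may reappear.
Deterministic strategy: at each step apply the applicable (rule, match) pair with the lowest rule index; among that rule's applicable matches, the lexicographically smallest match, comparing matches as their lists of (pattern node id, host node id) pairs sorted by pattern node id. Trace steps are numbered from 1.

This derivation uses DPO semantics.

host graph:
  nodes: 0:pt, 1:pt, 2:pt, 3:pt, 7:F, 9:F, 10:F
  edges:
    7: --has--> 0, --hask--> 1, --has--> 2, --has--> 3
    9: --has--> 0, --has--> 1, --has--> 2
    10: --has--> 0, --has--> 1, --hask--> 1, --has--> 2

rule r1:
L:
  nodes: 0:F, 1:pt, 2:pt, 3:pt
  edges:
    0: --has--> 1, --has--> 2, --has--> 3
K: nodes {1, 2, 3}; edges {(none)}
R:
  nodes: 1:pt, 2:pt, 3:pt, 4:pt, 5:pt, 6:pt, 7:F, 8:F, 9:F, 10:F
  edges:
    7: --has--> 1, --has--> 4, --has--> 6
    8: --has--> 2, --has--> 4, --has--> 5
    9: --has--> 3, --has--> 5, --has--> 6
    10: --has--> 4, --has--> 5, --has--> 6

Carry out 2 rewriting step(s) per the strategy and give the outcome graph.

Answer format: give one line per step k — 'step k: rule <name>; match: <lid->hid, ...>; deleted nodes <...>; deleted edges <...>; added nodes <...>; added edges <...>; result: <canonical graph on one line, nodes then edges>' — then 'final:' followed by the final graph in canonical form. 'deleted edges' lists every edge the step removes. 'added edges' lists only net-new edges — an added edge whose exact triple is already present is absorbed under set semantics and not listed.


step 1: rule r1; match: 0->9, 1->0, 2->1, 3->2; deleted nodes 9; deleted edges (9,0,has); (9,1,has); (9,2,has); added nodes 11, 12, 13, 14, 15, 16, 17; added edges (14,0,has); (14,11,has); (14,13,has); (15,1,has); (15,11,has); (15,12,has); (16,2,has); (16,12,has); (16,13,has); (17,11,has); (17,12,has); (17,13,has); result: nodes: 0:pt, 1:pt, 2:pt, 3:pt, 7:F, 10:F, 11:pt, 12:pt, 13:pt, 14:F, 15:F, 16:F, 17:F edges: (7,0,has); (7,1,hask); (7,2,has); (7,3,has); (10,0,has); (10,1,has); (10,1,hask); (10,2,has); (14,0,has); (14,11,has); (14,13,has); (15,1,has); (15,11,has); (15,12,has); (16,2,has); (16,12,has); (16,13,has); (17,11,has); (17,12,has); (17,13,has)
step 2: rule r1; match: 0->14, 1->0, 2->11, 3->13; deleted nodes 14; deleted edges (14,0,has); (14,11,has); (14,13,has); added nodes 18, 19, 20, 21, 22, 23, 24; added edges (21,0,has); (21,18,has); (21,20,has); (22,11,has); (22,18,has); (22,19,has); (23,13,has); (23,19,has); (23,20,has); (24,18,has); (24,19,has); (24,20,has); result: nodes: 0:pt, 1:pt, 2:pt, 3:pt, 7:F, 10:F, 11:pt, 12:pt, 13:pt, 15:F, 16:F, 17:F, 18:pt, 19:pt, 20:pt, 21:F, 22:F, 23:F, 24:F edges: (7,0,has); (7,1,hask); (7,2,has); (7,3,has); (10,0,has); (10,1,has); (10,1,hask); (10,2,has); (15,1,has); (15,11,has); (15,12,has); (16,2,has); (16,12,has); (16,13,has); (17,11,has); (17,12,has); (17,13,has); (21,0,has); (21,18,has); (21,20,has); (22,11,has); (22,18,has); (22,19,has); (23,13,has); (23,19,has); (23,20,has); (24,18,has); (24,19,has); (24,20,has)
final:
nodes: 0:pt, 1:pt, 2:pt, 3:pt, 7:F, 10:F, 11:pt, 12:pt, 13:pt, 15:F, 16:F, 17:F, 18:pt, 19:pt, 20:pt, 21:F, 22:F, 23:F, 24:F
edges: (7,0,has); (7,1,hask); (7,2,has); (7,3,has); (10,0,has); (10,1,has); (10,1,hask); (10,2,has); (15,1,has); (15,11,has); (15,12,has); (16,2,has); (16,12,has); (16,13,has); (17,11,has); (17,12,has); (17,13,has); (21,0,has); (21,18,has); (21,20,has); (22,11,has); (22,18,has); (22,19,has); (23,13,has); (23,19,has); (23,20,has); (24,18,has); (24,19,has); (24,20,has)


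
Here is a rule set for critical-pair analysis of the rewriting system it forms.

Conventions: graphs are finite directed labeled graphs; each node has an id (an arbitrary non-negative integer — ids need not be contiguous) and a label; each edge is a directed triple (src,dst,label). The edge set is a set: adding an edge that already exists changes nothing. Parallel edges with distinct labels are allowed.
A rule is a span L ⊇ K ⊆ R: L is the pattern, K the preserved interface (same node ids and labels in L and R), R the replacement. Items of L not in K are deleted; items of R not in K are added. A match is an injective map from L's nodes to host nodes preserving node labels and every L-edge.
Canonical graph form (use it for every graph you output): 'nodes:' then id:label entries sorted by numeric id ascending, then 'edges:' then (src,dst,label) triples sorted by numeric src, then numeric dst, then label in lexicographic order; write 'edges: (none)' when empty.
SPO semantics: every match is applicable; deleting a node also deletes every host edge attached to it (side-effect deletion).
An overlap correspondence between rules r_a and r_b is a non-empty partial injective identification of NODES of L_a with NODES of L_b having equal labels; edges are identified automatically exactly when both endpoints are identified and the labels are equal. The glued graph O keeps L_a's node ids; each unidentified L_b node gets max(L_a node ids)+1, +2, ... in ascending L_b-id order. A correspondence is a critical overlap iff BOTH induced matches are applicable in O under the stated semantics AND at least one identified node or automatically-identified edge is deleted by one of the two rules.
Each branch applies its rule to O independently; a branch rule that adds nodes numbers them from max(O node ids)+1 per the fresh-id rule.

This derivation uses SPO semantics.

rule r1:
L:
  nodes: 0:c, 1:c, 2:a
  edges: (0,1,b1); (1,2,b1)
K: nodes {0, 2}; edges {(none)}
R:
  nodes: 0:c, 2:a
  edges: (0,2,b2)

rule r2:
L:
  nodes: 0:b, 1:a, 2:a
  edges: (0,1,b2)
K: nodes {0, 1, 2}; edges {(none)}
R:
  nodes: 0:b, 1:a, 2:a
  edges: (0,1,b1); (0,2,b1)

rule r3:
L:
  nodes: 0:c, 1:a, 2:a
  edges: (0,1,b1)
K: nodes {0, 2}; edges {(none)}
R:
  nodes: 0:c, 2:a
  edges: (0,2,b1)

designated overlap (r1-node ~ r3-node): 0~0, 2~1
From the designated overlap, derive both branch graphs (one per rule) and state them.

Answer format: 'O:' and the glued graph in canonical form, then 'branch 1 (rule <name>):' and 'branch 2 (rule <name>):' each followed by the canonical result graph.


O:
nodes: 0:c, 1:c, 2:a, 3:a
edges: (0,1,b1); (0,2,b1); (1,2,b1)
branch 1 (rule r1):
nodes: 0:c, 2:a, 3:a
edges: (0,2,b1); (0,2,b2)
branch 2 (rule r3):
nodes: 0:c, 1:c, 3:a
edges: (0,1,b1); (0,3,b1)


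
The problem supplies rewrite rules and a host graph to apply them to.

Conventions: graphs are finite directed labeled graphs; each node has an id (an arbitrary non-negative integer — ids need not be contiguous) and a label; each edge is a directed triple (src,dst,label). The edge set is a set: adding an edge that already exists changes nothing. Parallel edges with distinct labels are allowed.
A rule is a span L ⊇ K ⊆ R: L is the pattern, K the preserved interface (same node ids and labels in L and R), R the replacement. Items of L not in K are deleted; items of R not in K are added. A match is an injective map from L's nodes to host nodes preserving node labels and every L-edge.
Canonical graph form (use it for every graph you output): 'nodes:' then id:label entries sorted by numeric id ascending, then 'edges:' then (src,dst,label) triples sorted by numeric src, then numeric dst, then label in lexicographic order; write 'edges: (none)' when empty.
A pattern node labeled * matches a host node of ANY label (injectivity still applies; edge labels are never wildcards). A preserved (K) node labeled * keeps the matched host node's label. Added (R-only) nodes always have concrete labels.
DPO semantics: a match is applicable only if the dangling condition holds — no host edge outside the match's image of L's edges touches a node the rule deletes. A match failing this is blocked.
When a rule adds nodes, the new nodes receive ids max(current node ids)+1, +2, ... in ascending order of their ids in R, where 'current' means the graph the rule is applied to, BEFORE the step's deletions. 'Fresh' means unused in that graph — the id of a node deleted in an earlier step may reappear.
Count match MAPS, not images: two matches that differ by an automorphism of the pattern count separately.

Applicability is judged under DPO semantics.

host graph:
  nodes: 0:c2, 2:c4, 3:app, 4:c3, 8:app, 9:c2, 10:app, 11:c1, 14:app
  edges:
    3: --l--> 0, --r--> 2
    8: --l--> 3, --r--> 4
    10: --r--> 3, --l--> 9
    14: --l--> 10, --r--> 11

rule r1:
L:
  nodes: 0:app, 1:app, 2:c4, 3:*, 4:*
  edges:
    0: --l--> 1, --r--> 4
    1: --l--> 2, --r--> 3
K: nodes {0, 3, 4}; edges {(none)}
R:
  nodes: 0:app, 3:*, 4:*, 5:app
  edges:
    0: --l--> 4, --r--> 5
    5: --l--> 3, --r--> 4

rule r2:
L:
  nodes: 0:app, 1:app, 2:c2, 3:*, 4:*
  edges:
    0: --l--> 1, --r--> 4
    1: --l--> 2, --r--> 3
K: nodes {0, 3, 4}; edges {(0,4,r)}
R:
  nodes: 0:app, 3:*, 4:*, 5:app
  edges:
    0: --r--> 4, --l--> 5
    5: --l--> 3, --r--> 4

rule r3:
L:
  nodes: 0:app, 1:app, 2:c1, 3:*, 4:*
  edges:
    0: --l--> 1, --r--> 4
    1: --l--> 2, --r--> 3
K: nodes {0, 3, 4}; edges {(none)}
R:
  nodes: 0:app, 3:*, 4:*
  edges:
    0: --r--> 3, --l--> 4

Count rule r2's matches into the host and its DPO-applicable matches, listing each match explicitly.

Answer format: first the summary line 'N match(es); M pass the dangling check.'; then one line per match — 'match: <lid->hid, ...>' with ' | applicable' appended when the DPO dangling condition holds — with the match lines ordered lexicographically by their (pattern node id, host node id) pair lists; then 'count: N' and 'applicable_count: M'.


2 match(es); 1 pass the dangling check.
match: 0->8, 1->3, 2->0, 3->2, 4->4
match: 0->14, 1->10, 2->9, 3->3, 4->11 | applicable
count: 2
applicable_count: 1
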